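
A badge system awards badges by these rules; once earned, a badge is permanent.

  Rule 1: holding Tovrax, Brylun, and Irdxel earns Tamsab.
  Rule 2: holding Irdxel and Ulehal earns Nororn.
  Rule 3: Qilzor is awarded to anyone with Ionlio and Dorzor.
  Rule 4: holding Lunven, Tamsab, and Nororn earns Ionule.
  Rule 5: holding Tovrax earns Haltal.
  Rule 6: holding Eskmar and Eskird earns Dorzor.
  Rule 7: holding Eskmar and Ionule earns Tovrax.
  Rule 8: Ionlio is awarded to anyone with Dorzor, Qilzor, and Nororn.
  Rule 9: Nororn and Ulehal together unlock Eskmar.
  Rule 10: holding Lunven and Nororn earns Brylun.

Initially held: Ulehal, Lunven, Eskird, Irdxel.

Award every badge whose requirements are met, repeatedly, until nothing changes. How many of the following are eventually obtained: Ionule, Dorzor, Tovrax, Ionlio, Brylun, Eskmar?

With Irdxel and Ulehal, Nororn is earned (Rule 2).
With Lunven and Nororn, Brylun is earned (Rule 10).
With Nororn and Ulehal, Eskmar is earned (Rule 9).
With Eskmar and Eskird, Dorzor is earned (Rule 6).
Ionule would need Lunven, Tamsab, and Nororn (Rule 4), but Tamsab is never earned.
Dorzor: reached.
Tovrax would need Eskmar and Ionule (Rule 7), but Ionule is never earned.
Ionlio would need Dorzor, Qilzor, and Nororn (Rule 8), but Qilzor is never earned.
Brylun: reached.
Eskmar: reached.
Reached: Dorzor, Brylun, and Eskmar — 3 of the 6.

3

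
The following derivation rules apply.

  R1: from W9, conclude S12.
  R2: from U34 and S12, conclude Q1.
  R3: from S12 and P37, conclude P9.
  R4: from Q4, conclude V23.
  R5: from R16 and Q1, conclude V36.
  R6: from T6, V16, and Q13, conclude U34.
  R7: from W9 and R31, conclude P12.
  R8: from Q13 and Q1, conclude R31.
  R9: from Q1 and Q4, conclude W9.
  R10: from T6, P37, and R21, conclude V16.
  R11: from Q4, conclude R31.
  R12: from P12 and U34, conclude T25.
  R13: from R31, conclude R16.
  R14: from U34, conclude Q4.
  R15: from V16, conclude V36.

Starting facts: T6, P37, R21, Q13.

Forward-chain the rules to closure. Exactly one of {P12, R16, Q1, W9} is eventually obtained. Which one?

R16

From T6, P37, and R21, R10 gives V16.
From T6, V16, and Q13, R6 gives U34.
U34 holds, so Q4 follows (R14).
From Q4, R11 gives R31.
From R31, R13 gives R16.
Q1 would need U34 and S12 (R2), but S12 is never established. W9 would need Q1 and Q4 (R9), but Q1 is never established. P12 would need W9 and R31 (R7), but W9 is never established.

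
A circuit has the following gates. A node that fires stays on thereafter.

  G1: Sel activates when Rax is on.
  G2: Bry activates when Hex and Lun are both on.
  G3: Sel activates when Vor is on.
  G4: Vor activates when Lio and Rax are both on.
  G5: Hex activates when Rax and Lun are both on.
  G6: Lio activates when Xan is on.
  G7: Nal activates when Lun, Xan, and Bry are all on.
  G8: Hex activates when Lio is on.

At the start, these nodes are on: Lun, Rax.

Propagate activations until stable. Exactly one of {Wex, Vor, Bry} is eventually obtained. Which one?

Bry

Rax and Lun are on, so Hex activates (G5).
G2: Hex and Lun on → Bry on.
No rule produces Wex, and it is not given. Vor would need Lio and Rax (G4), but Lio never turns on.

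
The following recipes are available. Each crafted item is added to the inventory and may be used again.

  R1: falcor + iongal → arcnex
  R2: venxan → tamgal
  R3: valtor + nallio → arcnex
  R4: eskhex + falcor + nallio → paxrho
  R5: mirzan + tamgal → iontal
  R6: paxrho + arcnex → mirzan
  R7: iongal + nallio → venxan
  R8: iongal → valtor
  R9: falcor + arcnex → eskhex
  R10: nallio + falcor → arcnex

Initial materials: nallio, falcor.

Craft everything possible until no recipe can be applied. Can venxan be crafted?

venxan would need iongal and nallio (R7), but iongal is never obtained.

No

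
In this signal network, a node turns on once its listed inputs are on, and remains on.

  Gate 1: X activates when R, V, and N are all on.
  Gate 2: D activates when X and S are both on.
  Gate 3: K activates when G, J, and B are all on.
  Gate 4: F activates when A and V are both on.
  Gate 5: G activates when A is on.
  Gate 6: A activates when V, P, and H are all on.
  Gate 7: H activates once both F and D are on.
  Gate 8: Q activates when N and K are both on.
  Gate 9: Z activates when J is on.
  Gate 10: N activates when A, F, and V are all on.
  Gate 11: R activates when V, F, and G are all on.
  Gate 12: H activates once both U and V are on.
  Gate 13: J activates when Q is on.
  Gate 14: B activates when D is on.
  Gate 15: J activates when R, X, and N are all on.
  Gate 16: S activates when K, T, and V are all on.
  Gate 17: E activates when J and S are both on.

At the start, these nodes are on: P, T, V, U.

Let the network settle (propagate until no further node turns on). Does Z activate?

Yes

Gate 12: U and V on → H on.
V, P, and H are on, so A activates (Gate 6).
Gate 4: A and V on → F on.
A is on, so G activates (Gate 5).
V, F, and G are on, so R activates (Gate 11).
A, F, and V are on, so N activates (Gate 10).
Gate 1: R, V, and N on → X on.
R, X, and N are on, so J activates (Gate 15).
J is on, so Z activates (Gate 9).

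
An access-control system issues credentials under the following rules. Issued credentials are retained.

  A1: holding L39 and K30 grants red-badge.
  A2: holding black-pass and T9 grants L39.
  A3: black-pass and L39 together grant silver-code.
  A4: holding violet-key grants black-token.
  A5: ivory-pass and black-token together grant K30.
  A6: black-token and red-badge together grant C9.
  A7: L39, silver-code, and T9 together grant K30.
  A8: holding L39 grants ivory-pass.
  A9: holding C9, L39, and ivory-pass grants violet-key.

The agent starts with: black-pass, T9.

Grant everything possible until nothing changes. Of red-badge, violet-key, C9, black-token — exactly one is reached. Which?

red-badge

Holding black-pass and T9 grants L39 (A2).
Holding black-pass and L39 grants silver-code (A3).
Holding L39, silver-code, and T9 grants K30 (A7).
Holding L39 and K30 grants red-badge (A1).
violet-key would need C9, L39, and ivory-pass (A9), but C9 is never granted. black-token would need violet-key (A4), but violet-key is never granted. C9 would need black-token and red-badge (A6), but black-token is never granted.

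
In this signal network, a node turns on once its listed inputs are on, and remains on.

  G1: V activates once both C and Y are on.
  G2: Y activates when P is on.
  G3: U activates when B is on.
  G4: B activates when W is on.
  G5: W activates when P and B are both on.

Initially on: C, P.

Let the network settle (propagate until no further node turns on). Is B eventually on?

B would need W (G4), but W never turns on.

No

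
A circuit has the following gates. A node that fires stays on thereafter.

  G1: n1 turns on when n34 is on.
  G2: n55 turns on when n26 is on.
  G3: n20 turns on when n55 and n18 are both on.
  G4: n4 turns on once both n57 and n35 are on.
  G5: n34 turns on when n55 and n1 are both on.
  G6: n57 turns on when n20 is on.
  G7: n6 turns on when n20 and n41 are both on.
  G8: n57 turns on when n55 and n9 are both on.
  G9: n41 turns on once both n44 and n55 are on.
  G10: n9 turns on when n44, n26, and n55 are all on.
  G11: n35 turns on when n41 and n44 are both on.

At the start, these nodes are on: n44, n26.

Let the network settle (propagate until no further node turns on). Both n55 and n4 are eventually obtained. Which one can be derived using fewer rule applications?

n55

n55: G2: n26 on → n55 on. [1 rule application]
n4: n26 is on, so n55 turns on (G2). n44, n26, and n55 are on, so n9 turns on (G10). n44 and n55 are on, so n41 turns on (G9). G11: n41 and n44 on → n35 on. n55 and n9 are on, so n57 turns on (G8). G4: n57 and n35 on → n4 on. [6 rule applications]
n55 needs fewer.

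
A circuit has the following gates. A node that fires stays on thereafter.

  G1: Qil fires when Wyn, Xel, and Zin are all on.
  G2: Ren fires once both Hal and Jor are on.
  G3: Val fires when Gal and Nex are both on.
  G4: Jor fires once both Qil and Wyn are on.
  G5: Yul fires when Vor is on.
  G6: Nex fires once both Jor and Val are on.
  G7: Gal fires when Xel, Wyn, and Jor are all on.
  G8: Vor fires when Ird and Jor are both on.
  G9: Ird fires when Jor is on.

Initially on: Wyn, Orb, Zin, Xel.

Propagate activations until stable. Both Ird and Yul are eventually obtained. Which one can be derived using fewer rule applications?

Ird: Wyn, Xel, and Zin are on, so Qil fires (G1). Qil and Wyn are on, so Jor fires (G4). Jor is on, so Ird fires (G9). [3 rule applications]
Yul: Wyn, Xel, and Zin are on, so Qil fires (G1). Qil and Wyn are on, so Jor fires (G4). Jor is on, so Ird fires (G9). G8: Ird and Jor on → Vor on. Vor is on, so Yul fires (G5). [5 rule applications]
Ird needs fewer.

Ird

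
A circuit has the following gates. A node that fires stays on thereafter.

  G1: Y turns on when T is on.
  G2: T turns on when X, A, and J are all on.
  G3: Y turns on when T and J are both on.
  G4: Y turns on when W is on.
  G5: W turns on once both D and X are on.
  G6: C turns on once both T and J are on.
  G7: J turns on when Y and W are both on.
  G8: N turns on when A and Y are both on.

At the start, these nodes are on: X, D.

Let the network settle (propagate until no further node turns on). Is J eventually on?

G5: D and X on → W on.
G4: W on → Y on.
Y and W are on, so J turns on (G7).

Yes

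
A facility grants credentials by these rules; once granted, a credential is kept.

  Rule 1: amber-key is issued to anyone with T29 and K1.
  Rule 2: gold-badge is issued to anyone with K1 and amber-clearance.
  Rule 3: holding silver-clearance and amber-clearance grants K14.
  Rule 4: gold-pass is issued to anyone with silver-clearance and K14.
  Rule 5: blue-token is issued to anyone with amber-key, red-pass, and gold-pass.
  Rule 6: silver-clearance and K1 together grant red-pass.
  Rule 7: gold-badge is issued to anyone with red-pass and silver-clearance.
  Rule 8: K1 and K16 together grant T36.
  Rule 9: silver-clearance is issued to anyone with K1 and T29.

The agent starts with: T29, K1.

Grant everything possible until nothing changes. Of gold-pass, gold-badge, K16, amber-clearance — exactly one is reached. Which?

Holding K1 and T29 grants silver-clearance (Rule 9).
Holding silver-clearance and K1 grants red-pass (Rule 6).
Holding red-pass and silver-clearance grants gold-badge (Rule 7).
gold-pass would need silver-clearance and K14 (Rule 4), but K14 is never granted. No rule produces amber-clearance, and it is not given. No rule produces K16, and it is not given.

gold-badge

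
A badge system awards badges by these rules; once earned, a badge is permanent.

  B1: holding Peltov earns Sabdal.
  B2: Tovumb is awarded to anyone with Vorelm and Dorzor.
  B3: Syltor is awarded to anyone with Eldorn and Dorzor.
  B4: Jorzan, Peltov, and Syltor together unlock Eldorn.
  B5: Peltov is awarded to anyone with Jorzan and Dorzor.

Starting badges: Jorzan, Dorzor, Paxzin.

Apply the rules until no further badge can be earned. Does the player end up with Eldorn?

No

Eldorn would need Jorzan, Peltov, and Syltor (B4), but Syltor is never earned.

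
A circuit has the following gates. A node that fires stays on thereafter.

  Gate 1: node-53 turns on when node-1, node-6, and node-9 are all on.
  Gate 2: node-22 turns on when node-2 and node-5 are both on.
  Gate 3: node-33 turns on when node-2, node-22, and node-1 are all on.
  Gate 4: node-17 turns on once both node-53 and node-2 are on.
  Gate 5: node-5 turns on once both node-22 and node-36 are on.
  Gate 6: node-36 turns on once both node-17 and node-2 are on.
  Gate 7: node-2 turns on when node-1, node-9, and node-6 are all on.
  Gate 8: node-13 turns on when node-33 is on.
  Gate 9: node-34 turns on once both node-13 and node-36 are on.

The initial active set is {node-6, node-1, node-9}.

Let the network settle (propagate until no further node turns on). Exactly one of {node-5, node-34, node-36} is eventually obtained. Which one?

node-36

node-1, node-9, and node-6 are on, so node-2 turns on (Gate 7).
Gate 1: node-1, node-6, and node-9 on → node-53 on.
Gate 4: node-53 and node-2 on → node-17 on.
node-17 and node-2 are on, so node-36 turns on (Gate 6).
node-5 would need node-22 and node-36 (Gate 5), but node-22 never turns on. node-34 would need node-13 and node-36 (Gate 9), but node-13 never turns on.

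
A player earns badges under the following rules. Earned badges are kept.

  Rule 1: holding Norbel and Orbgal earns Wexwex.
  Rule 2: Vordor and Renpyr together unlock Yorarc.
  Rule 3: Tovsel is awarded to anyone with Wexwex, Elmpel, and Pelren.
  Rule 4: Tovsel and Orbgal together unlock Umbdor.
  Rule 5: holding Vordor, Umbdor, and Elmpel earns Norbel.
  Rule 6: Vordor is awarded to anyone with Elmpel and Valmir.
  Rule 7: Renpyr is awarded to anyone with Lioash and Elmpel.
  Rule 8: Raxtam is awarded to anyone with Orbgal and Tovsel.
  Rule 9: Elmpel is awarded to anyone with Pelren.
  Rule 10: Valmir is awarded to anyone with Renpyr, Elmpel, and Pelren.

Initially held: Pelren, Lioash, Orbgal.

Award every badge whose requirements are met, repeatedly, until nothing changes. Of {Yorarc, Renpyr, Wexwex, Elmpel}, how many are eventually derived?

3

With Pelren, Elmpel is earned (Rule 9).
With Lioash and Elmpel, Renpyr is earned (Rule 7).
With Renpyr, Elmpel, and Pelren, Valmir is earned (Rule 10).
With Elmpel and Valmir, Vordor is earned (Rule 6).
With Vordor and Renpyr, Yorarc is earned (Rule 2).
Yorarc: reached.
Renpyr: reached.
Wexwex would need Norbel and Orbgal (Rule 1), but Norbel is never earned.
Elmpel: reached.
Reached: Yorarc, Renpyr, and Elmpel — 3 of the 4.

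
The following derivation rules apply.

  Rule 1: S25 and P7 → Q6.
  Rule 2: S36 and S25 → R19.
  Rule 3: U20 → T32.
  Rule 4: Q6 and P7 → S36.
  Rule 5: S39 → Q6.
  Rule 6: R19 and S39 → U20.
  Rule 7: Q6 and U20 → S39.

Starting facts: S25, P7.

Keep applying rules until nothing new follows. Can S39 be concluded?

No

S39 would need Q6 and U20 (Rule 7), but U20 is never established.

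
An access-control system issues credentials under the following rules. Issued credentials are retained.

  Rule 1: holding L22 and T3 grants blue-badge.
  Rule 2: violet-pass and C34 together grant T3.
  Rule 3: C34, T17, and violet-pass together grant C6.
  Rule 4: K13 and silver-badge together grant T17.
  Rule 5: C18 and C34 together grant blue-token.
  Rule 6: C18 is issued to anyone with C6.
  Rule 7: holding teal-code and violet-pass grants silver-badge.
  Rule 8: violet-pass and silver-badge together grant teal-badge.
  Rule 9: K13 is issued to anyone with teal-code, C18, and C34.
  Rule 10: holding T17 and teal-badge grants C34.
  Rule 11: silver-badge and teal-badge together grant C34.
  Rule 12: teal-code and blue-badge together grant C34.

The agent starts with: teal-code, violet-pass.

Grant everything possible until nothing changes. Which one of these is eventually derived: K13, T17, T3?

Holding teal-code and violet-pass grants silver-badge (Rule 7).
Holding violet-pass and silver-badge grants teal-badge (Rule 8).
Holding silver-badge and teal-badge grants C34 (Rule 11).
Holding violet-pass and C34 grants T3 (Rule 2).
T17 would need K13 and silver-badge (Rule 4), but K13 is never granted. K13 would need teal-code, C18, and C34 (Rule 9), but C18 is never granted.

T3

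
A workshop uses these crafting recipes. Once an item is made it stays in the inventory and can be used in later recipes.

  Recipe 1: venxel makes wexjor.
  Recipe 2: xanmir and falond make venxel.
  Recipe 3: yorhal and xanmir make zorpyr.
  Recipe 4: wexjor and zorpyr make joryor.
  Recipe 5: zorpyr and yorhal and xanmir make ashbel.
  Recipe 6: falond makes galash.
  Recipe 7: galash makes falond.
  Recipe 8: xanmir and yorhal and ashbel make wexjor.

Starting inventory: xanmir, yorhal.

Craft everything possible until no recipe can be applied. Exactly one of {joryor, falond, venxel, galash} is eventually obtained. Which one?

Using Recipe 3, yorhal and xanmir make zorpyr.
Using Recipe 5, zorpyr, yorhal, and xanmir make ashbel.
Using Recipe 8, xanmir, yorhal, and ashbel make wexjor.
Using Recipe 4, wexjor and zorpyr make joryor.
galash would need falond (Recipe 6), but falond is never obtained. falond would need galash (Recipe 7), but galash is never obtained. venxel would need xanmir and falond (Recipe 2), but falond is never obtained.

joryor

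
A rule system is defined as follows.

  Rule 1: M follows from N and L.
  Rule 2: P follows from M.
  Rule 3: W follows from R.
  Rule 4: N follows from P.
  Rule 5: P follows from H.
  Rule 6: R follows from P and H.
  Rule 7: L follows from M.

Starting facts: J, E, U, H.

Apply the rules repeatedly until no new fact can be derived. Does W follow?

Yes

H holds, so P follows (Rule 5).
P and H hold, so R follows (Rule 6).
R holds, so W follows (Rule 3).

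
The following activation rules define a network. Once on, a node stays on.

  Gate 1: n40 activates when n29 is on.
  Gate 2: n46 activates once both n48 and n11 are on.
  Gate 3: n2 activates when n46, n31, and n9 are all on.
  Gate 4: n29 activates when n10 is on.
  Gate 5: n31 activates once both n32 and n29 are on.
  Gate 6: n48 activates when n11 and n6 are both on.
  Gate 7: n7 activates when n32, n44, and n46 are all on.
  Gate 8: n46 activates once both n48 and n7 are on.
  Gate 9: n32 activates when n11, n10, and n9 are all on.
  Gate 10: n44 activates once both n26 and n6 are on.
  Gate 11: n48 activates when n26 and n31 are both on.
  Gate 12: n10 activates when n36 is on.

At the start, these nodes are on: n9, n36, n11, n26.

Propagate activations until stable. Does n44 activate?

n44 would need n26 and n6 (Gate 10), but n6 never turns on.

No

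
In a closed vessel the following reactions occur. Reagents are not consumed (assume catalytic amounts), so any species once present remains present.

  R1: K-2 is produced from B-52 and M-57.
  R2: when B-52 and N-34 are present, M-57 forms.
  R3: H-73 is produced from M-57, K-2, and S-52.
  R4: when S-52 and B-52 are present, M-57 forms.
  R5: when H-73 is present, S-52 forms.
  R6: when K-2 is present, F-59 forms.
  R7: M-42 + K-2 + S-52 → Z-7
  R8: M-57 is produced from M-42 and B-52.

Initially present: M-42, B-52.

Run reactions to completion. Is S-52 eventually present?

No

S-52 would need H-73 (R5), but H-73 never forms.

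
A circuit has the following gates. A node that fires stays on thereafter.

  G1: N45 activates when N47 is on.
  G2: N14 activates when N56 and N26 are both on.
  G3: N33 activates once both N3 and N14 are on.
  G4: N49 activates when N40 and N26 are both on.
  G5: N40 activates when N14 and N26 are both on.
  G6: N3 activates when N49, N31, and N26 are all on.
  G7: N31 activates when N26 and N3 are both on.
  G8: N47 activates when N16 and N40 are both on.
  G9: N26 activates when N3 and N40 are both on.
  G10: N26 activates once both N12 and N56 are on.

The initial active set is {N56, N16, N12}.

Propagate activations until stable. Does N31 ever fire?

No

N31 would need N26 and N3 (G7), but N3 never turns on.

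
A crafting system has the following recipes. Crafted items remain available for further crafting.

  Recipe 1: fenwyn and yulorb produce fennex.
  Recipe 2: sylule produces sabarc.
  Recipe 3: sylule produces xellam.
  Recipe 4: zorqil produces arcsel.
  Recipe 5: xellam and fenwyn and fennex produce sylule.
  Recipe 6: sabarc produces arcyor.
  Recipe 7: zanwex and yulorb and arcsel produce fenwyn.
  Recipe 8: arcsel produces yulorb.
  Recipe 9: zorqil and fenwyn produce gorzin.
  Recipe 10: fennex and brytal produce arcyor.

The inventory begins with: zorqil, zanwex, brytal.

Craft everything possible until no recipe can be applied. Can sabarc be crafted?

sabarc would need sylule (Recipe 2), but sylule is never obtained.

No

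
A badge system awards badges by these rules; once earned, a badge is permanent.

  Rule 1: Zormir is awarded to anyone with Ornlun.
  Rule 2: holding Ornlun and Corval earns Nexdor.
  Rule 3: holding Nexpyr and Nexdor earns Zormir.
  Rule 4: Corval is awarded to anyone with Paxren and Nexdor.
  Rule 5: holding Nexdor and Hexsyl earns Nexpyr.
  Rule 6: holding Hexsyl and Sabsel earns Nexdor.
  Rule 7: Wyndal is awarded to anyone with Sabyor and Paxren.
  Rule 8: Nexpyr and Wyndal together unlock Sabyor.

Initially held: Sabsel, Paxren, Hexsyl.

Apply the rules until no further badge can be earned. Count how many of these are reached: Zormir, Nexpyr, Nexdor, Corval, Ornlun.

4

With Hexsyl and Sabsel, Nexdor is earned (Rule 6).
With Nexdor and Hexsyl, Nexpyr is earned (Rule 5).
With Paxren and Nexdor, Corval is earned (Rule 4).
With Nexpyr and Nexdor, Zormir is earned (Rule 3).
Zormir: reached.
Nexpyr: reached.
Nexdor: reached.
Corval: reached.
No rule produces Ornlun, and it is not given.
Reached: Zormir, Nexpyr, Nexdor, and Corval — 4 of the 5.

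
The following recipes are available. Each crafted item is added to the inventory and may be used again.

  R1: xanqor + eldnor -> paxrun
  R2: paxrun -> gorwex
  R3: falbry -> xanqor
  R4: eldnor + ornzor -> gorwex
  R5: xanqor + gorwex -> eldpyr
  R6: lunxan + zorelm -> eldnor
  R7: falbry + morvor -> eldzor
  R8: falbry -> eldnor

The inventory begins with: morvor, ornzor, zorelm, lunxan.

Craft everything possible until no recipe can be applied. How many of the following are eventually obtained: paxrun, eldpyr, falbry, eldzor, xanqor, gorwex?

lunxan + zorelm -> eldnor (R6).
eldnor + ornzor -> gorwex (R4).
paxrun would need xanqor and eldnor (R1), but xanqor is never obtained.
eldpyr would need xanqor and gorwex (R5), but xanqor is never obtained.
No rule produces falbry, and it is not given.
eldzor would need falbry and morvor (R7), but falbry is never obtained.
xanqor would need falbry (R3), but falbry is never obtained.
gorwex: reached.
Reached: gorwex — 1 of the 6.

1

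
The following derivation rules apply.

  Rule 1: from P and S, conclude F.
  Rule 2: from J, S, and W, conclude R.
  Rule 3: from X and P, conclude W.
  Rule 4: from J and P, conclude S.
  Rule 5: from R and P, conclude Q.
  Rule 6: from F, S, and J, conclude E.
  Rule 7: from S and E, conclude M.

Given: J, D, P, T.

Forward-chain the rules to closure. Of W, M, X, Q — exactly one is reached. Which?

M

J and P hold, so S follows (Rule 4).
P and S hold, so F follows (Rule 1).
F, S, and J hold, so E follows (Rule 6).
S and E hold, so M follows (Rule 7).
Q would need R and P (Rule 5), but R is never established. W would need X and P (Rule 3), but X is never established. No rule produces X, and it is not given.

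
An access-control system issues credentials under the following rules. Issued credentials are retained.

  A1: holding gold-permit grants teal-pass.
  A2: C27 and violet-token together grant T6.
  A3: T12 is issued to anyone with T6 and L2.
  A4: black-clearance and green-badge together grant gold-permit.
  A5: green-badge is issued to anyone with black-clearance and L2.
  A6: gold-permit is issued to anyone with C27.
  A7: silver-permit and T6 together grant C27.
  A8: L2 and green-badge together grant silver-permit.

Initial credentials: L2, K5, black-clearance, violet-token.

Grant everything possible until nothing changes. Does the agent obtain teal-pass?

Yes

Holding black-clearance and L2 grants green-badge (A5).
Holding black-clearance and green-badge grants gold-permit (A4).
Holding gold-permit grants teal-pass (A1).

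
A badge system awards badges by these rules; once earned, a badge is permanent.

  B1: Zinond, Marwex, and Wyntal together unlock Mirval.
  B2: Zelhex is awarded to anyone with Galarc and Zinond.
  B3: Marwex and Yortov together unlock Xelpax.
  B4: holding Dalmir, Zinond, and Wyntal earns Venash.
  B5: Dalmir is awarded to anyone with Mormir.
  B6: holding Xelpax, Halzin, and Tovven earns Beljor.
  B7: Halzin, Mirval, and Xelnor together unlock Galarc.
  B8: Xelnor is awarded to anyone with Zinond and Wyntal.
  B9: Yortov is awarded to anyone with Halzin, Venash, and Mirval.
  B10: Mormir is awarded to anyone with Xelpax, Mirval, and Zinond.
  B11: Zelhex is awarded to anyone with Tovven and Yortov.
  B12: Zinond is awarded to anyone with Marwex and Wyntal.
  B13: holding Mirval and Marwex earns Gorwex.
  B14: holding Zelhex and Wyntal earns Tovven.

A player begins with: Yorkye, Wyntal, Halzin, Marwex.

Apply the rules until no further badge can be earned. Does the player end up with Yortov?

Yortov would need Halzin, Venash, and Mirval (B9), but Venash is never earned.

No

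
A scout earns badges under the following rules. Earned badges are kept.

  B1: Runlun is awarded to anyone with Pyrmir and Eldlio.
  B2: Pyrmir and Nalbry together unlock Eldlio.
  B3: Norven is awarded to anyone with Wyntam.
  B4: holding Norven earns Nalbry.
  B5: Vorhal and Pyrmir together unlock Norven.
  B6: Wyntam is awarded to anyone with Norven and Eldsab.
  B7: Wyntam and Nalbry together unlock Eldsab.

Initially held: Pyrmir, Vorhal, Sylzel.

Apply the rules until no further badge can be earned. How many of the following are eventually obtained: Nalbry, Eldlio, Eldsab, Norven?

3

With Vorhal and Pyrmir, Norven is earned (B5).
With Norven, Nalbry is earned (B4).
With Pyrmir and Nalbry, Eldlio is earned (B2).
Nalbry: reached.
Eldlio: reached.
Eldsab would need Wyntam and Nalbry (B7), but Wyntam is never earned.
Norven: reached.
Reached: Nalbry, Eldlio, and Norven — 3 of the 4.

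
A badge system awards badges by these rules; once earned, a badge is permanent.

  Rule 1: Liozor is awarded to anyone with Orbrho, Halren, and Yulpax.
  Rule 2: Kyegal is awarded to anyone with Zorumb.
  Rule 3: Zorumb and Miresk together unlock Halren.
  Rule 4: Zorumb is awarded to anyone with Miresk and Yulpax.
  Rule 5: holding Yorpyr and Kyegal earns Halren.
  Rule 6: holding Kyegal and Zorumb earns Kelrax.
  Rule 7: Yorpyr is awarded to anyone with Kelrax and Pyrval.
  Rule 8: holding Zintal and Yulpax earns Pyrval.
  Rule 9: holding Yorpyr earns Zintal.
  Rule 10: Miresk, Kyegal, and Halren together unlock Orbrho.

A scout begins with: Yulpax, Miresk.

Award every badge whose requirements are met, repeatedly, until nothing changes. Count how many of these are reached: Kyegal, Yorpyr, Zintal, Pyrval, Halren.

With Miresk and Yulpax, Zorumb is earned (Rule 4).
With Zorumb and Miresk, Halren is earned (Rule 3).
With Zorumb, Kyegal is earned (Rule 2).
Kyegal: reached.
Yorpyr would need Kelrax and Pyrval (Rule 7), but Pyrval is never earned.
Zintal would need Yorpyr (Rule 9), but Yorpyr is never earned.
Pyrval would need Zintal and Yulpax (Rule 8), but Zintal is never earned.
Halren: reached.
Reached: Kyegal and Halren — 2 of the 5.

2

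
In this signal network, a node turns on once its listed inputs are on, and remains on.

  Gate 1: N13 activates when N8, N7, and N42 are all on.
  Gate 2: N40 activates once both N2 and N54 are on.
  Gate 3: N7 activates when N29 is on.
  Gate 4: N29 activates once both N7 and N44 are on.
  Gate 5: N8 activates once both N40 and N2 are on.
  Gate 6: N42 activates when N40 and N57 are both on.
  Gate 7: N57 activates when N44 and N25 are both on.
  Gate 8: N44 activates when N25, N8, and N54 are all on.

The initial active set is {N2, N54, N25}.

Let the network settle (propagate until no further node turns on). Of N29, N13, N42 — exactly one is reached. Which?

N2 and N54 are on, so N40 activates (Gate 2).
N40 and N2 are on, so N8 activates (Gate 5).
Gate 8: N25, N8, and N54 on → N44 on.
N44 and N25 are on, so N57 activates (Gate 7).
Gate 6: N40 and N57 on → N42 on.
N13 would need N8, N7, and N42 (Gate 1), but N7 never turns on. N29 would need N7 and N44 (Gate 4), but N7 never turns on.

N42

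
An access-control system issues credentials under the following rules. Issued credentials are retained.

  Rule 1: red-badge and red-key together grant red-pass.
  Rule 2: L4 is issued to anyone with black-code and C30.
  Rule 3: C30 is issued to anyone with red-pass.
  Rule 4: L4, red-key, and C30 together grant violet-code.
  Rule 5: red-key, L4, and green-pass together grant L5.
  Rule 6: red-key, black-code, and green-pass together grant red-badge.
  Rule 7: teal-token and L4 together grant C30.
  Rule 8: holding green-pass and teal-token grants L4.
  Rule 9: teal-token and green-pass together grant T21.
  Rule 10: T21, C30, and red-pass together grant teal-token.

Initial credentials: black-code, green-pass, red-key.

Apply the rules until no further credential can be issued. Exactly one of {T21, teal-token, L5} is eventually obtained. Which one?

L5

Holding red-key, black-code, and green-pass grants red-badge (Rule 6).
Holding red-badge and red-key grants red-pass (Rule 1).
Holding red-pass grants C30 (Rule 3).
Holding black-code and C30 grants L4 (Rule 2).
Holding red-key, L4, and green-pass grants L5 (Rule 5).
teal-token would need T21, C30, and red-pass (Rule 10), but T21 is never granted. T21 would need teal-token and green-pass (Rule 9), but teal-token is never granted.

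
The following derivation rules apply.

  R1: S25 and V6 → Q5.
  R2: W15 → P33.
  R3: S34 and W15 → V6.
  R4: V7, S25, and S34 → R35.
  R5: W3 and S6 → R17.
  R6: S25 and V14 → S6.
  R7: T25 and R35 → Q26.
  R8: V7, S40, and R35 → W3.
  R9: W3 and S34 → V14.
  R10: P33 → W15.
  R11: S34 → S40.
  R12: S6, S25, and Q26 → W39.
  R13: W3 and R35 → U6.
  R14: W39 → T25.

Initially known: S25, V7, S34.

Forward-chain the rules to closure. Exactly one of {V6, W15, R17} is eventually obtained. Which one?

R17

V7, S25, and S34 hold, so R35 follows (R4).
S34 holds, so S40 follows (R11).
V7, S40, and R35 hold, so W3 follows (R8).
From W3 and S34, R9 gives V14.
From S25 and V14, R6 gives S6.
From W3 and S6, R5 gives R17.
V6 would need S34 and W15 (R3), but W15 is never established. W15 would need P33 (R10), but P33 is never established.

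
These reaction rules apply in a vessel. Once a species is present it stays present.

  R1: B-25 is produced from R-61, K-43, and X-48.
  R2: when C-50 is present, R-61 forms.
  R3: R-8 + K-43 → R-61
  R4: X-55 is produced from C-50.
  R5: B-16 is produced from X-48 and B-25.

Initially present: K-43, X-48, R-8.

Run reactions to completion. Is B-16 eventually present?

R-8 and K-43 present → R-61 forms (R3).
R-61, K-43, and X-48 present → B-25 forms (R1).
X-48 and B-25 present → B-16 forms (R5).

Yes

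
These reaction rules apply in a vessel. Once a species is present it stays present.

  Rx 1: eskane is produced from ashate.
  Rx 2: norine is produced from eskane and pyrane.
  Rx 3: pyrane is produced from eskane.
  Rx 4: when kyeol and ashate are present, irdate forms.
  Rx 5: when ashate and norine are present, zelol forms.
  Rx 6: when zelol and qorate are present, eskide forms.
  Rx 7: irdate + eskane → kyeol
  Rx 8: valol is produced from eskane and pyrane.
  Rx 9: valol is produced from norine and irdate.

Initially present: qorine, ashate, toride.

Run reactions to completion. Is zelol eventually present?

ashate present → eskane forms (Rx 1).
eskane present → pyrane forms (Rx 3).
eskane and pyrane present → norine forms (Rx 2).
ashate and norine present → zelol forms (Rx 5).

Yes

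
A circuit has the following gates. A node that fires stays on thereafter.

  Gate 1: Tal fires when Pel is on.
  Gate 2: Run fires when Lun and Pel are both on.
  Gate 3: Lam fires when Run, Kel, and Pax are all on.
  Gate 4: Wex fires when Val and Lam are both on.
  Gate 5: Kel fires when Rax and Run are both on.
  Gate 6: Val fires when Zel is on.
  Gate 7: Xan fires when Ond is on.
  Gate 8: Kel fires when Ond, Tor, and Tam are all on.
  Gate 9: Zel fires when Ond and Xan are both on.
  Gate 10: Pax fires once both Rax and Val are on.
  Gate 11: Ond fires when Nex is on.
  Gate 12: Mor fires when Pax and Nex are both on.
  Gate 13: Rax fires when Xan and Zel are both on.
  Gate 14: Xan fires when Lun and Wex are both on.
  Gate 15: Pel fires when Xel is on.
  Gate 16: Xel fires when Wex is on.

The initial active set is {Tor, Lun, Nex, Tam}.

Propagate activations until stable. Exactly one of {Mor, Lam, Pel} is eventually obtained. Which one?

Mor

Nex is on, so Ond fires (Gate 11).
Gate 7: Ond on → Xan on.
Ond and Xan are on, so Zel fires (Gate 9).
Gate 6: Zel on → Val on.
Gate 13: Xan and Zel on → Rax on.
Rax and Val are on, so Pax fires (Gate 10).
Gate 12: Pax and Nex on → Mor on.
Pel would need Xel (Gate 15), but Xel never turns on. Lam would need Run, Kel, and Pax (Gate 3), but Run never turns on.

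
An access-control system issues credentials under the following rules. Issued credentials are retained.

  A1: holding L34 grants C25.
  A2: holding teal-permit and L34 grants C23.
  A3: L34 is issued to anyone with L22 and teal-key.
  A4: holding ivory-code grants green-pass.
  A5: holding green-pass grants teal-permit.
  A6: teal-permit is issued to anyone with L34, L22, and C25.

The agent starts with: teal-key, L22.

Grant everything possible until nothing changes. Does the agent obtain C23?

Holding L22 and teal-key grants L34 (A3).
Holding L34 grants C25 (A1).
Holding L34, L22, and C25 grants teal-permit (A6).
Holding teal-permit and L34 grants C23 (A2).

Yes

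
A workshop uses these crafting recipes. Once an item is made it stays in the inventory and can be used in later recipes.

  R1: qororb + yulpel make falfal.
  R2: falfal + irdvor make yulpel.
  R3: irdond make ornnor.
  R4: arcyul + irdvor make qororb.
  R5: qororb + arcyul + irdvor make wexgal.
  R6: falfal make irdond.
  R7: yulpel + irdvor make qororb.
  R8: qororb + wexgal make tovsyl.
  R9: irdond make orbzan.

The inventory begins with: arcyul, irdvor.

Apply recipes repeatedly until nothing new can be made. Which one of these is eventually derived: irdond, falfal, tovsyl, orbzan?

Using R4, arcyul and irdvor make qororb.
Using R5, qororb, arcyul, and irdvor make wexgal.
qororb + wexgal → tovsyl (R8).
irdond would need falfal (R6), but falfal is never obtained. orbzan would need irdond (R9), but irdond is never obtained. falfal would need qororb and yulpel (R1), but yulpel is never obtained.

tovsyl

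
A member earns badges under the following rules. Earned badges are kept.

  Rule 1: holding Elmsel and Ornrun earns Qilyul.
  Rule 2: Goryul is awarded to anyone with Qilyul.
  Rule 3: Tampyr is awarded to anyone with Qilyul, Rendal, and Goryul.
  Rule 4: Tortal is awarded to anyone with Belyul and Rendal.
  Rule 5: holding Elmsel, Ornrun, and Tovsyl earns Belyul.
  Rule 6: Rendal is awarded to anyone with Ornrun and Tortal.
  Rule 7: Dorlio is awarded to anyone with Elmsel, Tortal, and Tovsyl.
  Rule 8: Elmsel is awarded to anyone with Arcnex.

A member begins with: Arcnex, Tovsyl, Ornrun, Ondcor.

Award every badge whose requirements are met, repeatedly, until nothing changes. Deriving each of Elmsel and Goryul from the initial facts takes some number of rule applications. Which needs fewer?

Elmsel

Elmsel: With Arcnex, Elmsel is earned (Rule 8). [1 rule application]
Goryul: With Arcnex, Elmsel is earned (Rule 8). With Elmsel and Ornrun, Qilyul is earned (Rule 1). With Qilyul, Goryul is earned (Rule 2). [3 rule applications]
Elmsel needs fewer.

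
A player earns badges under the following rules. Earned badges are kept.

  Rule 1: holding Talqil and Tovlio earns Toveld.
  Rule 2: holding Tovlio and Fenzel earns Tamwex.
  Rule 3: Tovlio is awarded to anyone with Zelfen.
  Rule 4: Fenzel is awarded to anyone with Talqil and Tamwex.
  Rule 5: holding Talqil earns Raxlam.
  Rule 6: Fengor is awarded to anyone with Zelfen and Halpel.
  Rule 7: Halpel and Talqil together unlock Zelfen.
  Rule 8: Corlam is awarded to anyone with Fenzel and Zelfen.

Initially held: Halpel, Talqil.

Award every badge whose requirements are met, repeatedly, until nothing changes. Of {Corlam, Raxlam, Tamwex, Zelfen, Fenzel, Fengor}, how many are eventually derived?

With Halpel and Talqil, Zelfen is earned (Rule 7).
With Talqil, Raxlam is earned (Rule 5).
With Zelfen and Halpel, Fengor is earned (Rule 6).
Corlam would need Fenzel and Zelfen (Rule 8), but Fenzel is never earned.
Raxlam: reached.
Tamwex would need Tovlio and Fenzel (Rule 2), but Fenzel is never earned.
Zelfen: reached.
Fenzel would need Talqil and Tamwex (Rule 4), but Tamwex is never earned.
Fengor: reached.
Reached: Raxlam, Zelfen, and Fengor — 3 of the 6.

3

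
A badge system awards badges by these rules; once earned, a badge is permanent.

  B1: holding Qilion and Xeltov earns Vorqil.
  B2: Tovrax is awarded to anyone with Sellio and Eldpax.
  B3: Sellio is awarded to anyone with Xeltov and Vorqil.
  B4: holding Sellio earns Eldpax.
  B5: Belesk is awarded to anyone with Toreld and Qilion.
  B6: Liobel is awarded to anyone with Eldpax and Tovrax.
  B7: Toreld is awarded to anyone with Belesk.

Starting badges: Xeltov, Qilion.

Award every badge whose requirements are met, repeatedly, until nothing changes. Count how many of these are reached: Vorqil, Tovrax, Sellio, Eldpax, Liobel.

With Qilion and Xeltov, Vorqil is earned (B1).
With Xeltov and Vorqil, Sellio is earned (B3).
With Sellio, Eldpax is earned (B4).
With Sellio and Eldpax, Tovrax is earned (B2).
With Eldpax and Tovrax, Liobel is earned (B6).
Vorqil: reached.
Tovrax: reached.
Sellio: reached.
Eldpax: reached.
Liobel: reached.
All 5 are reached.

5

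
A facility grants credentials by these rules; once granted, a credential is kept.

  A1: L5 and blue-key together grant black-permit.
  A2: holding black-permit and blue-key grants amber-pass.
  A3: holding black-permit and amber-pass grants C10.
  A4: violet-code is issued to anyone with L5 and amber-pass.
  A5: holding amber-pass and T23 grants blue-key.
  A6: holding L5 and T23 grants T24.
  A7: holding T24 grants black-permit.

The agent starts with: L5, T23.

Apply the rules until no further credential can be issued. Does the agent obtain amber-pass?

No

amber-pass would need black-permit and blue-key (A2), but blue-key is never granted.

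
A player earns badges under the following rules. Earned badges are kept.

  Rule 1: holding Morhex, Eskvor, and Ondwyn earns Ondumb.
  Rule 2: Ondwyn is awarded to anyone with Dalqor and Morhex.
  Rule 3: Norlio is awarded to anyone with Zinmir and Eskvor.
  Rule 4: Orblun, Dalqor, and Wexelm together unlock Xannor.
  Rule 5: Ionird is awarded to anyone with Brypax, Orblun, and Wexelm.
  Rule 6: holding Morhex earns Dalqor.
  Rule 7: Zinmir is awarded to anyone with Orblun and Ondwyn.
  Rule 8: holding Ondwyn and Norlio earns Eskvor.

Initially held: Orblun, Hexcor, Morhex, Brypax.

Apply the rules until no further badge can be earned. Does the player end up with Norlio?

Norlio would need Zinmir and Eskvor (Rule 3), but Eskvor is never earned.

No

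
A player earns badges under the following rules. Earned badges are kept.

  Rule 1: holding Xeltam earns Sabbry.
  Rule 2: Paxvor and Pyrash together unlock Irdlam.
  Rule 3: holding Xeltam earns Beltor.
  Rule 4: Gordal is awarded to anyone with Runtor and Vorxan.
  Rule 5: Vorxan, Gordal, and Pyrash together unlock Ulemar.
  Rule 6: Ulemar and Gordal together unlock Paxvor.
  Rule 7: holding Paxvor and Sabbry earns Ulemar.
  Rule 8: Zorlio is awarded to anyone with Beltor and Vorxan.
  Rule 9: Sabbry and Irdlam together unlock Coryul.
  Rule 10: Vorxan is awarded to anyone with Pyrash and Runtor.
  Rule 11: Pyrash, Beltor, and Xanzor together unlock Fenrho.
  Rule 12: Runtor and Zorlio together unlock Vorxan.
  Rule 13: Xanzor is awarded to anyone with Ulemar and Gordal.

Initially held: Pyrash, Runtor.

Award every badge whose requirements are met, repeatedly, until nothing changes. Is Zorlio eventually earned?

Zorlio would need Beltor and Vorxan (Rule 8), but Beltor is never earned.

No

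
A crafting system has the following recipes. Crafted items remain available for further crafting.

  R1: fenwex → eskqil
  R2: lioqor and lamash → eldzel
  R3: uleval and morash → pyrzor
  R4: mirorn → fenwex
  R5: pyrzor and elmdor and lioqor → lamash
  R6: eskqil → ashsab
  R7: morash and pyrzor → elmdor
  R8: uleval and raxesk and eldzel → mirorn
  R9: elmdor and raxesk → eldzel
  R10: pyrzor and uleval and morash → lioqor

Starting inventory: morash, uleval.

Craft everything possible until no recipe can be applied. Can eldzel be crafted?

Yes

Using R3, uleval and morash make pyrzor.
Using R10, pyrzor, uleval, and morash make lioqor.
Using R7, morash and pyrzor make elmdor.
Using R5, pyrzor, elmdor, and lioqor make lamash.
Using R2, lioqor and lamash make eldzel.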